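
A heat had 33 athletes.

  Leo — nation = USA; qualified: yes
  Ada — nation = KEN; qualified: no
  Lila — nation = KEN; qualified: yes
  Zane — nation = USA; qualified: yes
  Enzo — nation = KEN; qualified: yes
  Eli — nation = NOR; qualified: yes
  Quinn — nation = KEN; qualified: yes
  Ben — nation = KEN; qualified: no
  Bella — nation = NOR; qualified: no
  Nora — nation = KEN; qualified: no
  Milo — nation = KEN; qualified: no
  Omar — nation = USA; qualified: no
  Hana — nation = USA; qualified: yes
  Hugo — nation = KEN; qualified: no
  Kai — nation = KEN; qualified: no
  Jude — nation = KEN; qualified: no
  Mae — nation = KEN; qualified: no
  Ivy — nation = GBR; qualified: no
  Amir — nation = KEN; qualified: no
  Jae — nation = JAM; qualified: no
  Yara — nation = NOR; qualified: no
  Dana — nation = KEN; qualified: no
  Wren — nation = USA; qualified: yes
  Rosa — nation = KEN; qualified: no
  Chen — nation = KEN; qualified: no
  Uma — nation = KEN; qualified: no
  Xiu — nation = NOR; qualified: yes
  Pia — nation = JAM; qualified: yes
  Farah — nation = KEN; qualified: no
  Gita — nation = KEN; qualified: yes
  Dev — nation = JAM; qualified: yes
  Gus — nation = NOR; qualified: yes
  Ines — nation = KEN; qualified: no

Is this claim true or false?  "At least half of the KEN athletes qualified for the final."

'At least half of the KEN athletes qualified for the final' holds iff |A ∩ B| ≥ |A ∖ B|.
|A| = 19, |A ∩ B| = 4, |A ∖ B| = 15.
4 < 15, so the statement is false.

False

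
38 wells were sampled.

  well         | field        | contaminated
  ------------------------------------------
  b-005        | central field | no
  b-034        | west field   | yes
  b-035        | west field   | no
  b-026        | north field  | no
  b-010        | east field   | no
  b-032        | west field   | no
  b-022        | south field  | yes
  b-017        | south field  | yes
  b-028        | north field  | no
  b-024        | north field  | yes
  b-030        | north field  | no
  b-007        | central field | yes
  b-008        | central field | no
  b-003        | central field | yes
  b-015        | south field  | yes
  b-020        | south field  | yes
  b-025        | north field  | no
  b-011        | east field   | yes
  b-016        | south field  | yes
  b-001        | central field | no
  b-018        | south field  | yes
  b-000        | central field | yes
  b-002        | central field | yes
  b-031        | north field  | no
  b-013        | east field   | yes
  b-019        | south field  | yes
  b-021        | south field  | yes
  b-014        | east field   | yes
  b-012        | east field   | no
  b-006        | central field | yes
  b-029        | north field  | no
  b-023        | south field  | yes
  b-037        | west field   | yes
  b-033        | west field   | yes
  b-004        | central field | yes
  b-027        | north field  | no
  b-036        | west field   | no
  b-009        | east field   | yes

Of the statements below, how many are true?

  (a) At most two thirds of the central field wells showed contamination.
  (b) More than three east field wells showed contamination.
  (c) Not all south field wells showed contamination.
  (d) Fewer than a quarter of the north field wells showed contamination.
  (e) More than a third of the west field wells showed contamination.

4

(a) central field: |A| = 9, |A ∩ B| = 6; needs |A ∩ B| / |A| ≤ 2/3 — true.
(b) east field: |A| = 6, |A ∩ B| = 4; needs |A ∩ B| > 3 — true.
(c) south field: |A| = 9, |A ∩ B| = 9; needs A ⊄ B (|A ∖ B| ≥ 1) — false.
(d) north field: |A| = 8, |A ∩ B| = 1; needs |A ∩ B| / |A| < 1/4 — true.
(e) west field: |A| = 6, |A ∩ B| = 3; needs |A ∩ B| / |A| > 1/3 — true.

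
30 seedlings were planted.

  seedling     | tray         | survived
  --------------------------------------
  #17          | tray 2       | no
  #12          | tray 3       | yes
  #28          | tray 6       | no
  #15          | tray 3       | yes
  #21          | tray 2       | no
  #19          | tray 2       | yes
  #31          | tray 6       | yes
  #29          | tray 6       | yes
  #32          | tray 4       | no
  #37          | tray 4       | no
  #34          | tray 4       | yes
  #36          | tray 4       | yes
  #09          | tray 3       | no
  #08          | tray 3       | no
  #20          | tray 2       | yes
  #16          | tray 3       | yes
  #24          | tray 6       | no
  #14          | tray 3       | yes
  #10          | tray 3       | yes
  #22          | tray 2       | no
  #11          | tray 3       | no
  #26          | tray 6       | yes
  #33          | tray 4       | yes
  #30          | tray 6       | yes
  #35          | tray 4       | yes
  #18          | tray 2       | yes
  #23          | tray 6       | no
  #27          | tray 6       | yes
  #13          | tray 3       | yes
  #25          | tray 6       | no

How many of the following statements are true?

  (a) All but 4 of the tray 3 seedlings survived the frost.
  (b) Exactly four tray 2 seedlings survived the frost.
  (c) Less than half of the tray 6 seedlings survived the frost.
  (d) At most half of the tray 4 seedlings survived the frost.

(a) tray 3: |A| = 9, |A ∩ B| = 6; needs |A ∖ B| = 4 — false.
(b) tray 2: |A| = 6, |A ∩ B| = 3; needs |A ∩ B| = 4 — false.
(c) tray 6: |A| = 9, |A ∩ B| = 5; needs |A ∩ B| < |A ∖ B| — false.
(d) tray 4: |A| = 6, |A ∩ B| = 4; needs |A ∩ B| ≤ |A ∖ B| — false.

0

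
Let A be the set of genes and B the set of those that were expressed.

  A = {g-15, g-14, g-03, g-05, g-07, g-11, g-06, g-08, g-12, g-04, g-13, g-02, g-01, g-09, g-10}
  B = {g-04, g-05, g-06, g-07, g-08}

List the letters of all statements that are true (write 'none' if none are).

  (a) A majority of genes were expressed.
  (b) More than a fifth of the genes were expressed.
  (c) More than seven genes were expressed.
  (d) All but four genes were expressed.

|A| = 15, |A ∩ B| = 5, |A ∖ B| = 10.
(a) |A ∩ B| > |A ∖ B|: fails.
(b) |A ∩ B| / |A| > 1/5: holds.
(c) |A ∩ B| > 7: fails.
(d) |A ∖ B| = 4: fails.

(b)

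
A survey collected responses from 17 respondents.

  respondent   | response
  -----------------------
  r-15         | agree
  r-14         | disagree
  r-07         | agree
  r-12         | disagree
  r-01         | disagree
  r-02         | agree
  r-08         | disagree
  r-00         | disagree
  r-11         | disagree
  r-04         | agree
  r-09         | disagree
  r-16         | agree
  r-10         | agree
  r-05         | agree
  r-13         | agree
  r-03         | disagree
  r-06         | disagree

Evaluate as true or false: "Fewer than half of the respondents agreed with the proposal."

True

'Fewer than half of the respondents agreed with the proposal' holds iff |A ∩ B| < |A ∖ B|.
|A| = 17, |A ∩ B| = 8, |A ∖ B| = 9.
8 < 9, so the statement is true.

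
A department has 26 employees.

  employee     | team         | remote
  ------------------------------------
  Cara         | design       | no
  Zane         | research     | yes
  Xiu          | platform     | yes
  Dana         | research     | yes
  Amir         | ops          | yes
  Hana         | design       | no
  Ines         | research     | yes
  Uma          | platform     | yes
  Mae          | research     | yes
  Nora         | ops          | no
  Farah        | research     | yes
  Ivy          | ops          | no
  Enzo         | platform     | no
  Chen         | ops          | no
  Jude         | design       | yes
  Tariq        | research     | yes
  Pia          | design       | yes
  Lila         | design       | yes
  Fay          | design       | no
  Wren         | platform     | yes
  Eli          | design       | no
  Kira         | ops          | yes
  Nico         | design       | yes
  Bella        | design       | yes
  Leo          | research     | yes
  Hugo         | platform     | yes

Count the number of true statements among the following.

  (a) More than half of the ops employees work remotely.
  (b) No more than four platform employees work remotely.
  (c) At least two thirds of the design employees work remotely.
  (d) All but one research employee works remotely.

1

(a) ops: |A| = 5, |A ∩ B| = 2; needs |A ∩ B| > |A ∖ B| — false.
(b) platform: |A| = 5, |A ∩ B| = 4; needs |A ∩ B| ≤ 4 — true.
(c) design: |A| = 9, |A ∩ B| = 5; needs |A ∩ B| / |A| ≥ 2/3 — false.
(d) research: |A| = 7, |A ∩ B| = 7; needs |A ∖ B| = 1 — false.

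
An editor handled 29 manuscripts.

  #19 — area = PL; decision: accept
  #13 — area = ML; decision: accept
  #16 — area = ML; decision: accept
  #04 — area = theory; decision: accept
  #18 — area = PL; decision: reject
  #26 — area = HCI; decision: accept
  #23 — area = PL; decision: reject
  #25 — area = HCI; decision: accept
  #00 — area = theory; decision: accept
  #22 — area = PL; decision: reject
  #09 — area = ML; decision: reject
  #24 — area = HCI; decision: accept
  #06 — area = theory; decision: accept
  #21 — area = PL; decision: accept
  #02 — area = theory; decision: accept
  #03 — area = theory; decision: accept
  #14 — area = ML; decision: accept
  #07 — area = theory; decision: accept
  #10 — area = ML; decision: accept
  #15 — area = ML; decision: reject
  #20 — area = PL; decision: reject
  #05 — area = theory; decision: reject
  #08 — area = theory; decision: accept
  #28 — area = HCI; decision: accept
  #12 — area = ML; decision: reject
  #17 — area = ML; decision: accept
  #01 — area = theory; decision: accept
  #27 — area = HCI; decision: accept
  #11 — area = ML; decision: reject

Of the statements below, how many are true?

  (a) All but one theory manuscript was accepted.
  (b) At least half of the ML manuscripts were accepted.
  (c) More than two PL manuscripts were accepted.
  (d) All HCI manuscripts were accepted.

3

(a) theory: |A| = 9, |A ∩ B| = 8; needs |A ∖ B| = 1 — true.
(b) ML: |A| = 9, |A ∩ B| = 5; needs |A ∩ B| ≥ |A ∖ B| — true.
(c) PL: |A| = 6, |A ∩ B| = 2; needs |A ∩ B| > 2 — false.
(d) HCI: |A| = 5, |A ∩ B| = 5; needs A ⊆ B, i.e. every element of A is in B (|A ∖ B| = 0) — true.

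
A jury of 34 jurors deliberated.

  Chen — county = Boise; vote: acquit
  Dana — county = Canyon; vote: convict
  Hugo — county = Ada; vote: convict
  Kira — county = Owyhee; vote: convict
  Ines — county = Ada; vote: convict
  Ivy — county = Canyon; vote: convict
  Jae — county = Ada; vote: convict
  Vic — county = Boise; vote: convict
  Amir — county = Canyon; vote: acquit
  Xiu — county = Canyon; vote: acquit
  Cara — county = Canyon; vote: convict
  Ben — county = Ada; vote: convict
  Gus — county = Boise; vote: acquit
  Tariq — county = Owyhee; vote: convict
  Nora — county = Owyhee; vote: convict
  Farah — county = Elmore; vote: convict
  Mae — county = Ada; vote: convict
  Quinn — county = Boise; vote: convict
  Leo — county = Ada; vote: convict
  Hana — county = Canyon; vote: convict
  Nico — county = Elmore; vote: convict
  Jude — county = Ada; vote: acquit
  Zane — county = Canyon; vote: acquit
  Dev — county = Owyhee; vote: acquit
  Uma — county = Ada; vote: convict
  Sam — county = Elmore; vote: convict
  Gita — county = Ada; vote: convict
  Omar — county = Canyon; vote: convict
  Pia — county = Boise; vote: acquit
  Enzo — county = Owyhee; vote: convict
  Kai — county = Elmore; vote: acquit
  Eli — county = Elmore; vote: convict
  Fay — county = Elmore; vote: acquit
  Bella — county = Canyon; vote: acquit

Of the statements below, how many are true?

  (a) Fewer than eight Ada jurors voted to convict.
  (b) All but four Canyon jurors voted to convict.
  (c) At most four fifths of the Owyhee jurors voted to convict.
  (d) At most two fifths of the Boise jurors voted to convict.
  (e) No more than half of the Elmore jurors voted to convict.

(a) Ada: |A| = 9, |A ∩ B| = 8; needs |A ∩ B| < 8 — false.
(b) Canyon: |A| = 9, |A ∩ B| = 5; needs |A ∖ B| = 4 — true.
(c) Owyhee: |A| = 5, |A ∩ B| = 4; needs |A ∩ B| / |A| ≤ 4/5 — true.
(d) Boise: |A| = 5, |A ∩ B| = 2; needs |A ∩ B| / |A| ≤ 2/5 — true.
(e) Elmore: |A| = 6, |A ∩ B| = 4; needs |A ∩ B| ≤ |A ∖ B| — false.

3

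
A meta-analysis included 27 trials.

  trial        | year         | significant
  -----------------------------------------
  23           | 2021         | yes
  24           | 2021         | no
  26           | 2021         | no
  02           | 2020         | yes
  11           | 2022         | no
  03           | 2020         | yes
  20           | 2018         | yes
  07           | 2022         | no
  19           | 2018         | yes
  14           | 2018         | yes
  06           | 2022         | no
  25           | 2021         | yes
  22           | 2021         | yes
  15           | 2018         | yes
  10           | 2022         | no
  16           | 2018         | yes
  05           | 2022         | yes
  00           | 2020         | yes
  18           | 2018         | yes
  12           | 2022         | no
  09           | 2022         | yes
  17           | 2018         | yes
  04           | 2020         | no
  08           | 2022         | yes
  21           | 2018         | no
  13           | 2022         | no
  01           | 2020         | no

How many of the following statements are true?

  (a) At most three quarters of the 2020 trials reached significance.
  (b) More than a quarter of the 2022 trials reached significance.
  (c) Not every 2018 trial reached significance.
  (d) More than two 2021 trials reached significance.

(a) 2020: |A| = 5, |A ∩ B| = 3; needs |A ∩ B| / |A| ≤ 3/4 — true.
(b) 2022: |A| = 9, |A ∩ B| = 3; needs |A ∩ B| / |A| > 1/4 — true.
(c) 2018: |A| = 8, |A ∩ B| = 7; needs A ⊄ B (|A ∖ B| ≥ 1) — true.
(d) 2021: |A| = 5, |A ∩ B| = 3; needs |A ∩ B| > 2 — true.

4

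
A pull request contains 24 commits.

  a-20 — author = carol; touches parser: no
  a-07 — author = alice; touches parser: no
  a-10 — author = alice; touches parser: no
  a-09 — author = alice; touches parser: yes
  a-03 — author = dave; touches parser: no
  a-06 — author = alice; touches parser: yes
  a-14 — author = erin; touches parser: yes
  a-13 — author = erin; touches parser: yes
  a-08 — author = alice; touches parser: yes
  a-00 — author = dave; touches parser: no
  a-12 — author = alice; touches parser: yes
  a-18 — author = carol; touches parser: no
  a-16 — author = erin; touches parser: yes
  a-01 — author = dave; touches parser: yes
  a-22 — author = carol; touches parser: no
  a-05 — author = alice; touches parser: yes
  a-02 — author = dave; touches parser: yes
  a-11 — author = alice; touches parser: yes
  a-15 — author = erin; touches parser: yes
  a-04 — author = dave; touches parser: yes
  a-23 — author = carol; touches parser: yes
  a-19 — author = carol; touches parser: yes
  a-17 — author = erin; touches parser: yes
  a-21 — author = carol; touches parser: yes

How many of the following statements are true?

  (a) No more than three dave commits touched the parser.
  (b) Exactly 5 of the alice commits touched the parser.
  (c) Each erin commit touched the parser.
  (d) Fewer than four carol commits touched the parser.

3

(a) dave: |A| = 5, |A ∩ B| = 3; needs |A ∩ B| ≤ 3 — true.
(b) alice: |A| = 8, |A ∩ B| = 6; needs |A ∩ B| = 5 — false.
(c) erin: |A| = 5, |A ∩ B| = 5; needs A ⊆ B, i.e. every element of A is in B (|A ∖ B| = 0) — true.
(d) carol: |A| = 6, |A ∩ B| = 3; needs |A ∩ B| < 4 — true.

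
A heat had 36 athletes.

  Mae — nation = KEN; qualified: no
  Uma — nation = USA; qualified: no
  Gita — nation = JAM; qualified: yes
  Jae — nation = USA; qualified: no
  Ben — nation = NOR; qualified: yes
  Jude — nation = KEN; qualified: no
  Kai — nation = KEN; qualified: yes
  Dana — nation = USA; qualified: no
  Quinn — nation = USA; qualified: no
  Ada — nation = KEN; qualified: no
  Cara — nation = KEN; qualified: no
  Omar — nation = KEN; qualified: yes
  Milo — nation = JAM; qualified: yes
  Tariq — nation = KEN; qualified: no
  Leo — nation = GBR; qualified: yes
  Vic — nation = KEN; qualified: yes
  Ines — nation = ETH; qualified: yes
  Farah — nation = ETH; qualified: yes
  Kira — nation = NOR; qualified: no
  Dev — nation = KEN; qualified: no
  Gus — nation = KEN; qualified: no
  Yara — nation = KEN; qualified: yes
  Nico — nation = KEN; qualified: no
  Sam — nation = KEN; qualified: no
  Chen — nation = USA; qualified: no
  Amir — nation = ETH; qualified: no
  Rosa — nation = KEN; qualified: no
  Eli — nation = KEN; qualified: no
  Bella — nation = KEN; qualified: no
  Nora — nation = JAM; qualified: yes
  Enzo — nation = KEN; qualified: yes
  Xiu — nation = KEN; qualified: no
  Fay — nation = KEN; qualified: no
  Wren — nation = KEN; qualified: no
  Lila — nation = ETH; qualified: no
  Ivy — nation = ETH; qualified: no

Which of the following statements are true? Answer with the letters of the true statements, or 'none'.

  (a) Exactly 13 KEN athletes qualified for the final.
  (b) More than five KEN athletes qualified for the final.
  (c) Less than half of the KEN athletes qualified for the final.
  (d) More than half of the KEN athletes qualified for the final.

|A| = 20, |A ∩ B| = 5, |A ∖ B| = 15.
(a) |A ∩ B| = 13: fails.
(b) |A ∩ B| > 5: fails.
(c) |A ∩ B| < |A ∖ B|: holds.
(d) |A ∩ B| > |A ∖ B|: fails.

(c)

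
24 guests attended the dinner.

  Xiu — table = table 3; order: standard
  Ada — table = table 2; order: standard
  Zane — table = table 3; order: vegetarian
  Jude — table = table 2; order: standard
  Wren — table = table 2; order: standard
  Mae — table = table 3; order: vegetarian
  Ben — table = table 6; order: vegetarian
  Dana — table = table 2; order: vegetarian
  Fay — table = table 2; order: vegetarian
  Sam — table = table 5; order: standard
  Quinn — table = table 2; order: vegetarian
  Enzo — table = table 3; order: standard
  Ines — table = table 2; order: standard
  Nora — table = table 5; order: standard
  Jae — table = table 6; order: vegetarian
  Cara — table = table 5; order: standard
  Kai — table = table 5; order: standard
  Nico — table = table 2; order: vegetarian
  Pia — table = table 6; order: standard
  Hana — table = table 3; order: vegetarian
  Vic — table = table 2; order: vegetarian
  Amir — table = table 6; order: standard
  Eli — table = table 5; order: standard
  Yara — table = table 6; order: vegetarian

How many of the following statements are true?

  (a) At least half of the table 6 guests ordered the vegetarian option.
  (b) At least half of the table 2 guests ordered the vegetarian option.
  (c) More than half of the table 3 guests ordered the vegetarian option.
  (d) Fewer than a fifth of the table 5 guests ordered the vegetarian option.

4

(a) table 6: |A| = 5, |A ∩ B| = 3; needs |A ∩ B| ≥ |A ∖ B| — true.
(b) table 2: |A| = 9, |A ∩ B| = 5; needs |A ∩ B| ≥ |A ∖ B| — true.
(c) table 3: |A| = 5, |A ∩ B| = 3; needs |A ∩ B| > |A ∖ B| — true.
(d) table 5: |A| = 5, |A ∩ B| = 0; needs |A ∩ B| / |A| < 1/5 — true.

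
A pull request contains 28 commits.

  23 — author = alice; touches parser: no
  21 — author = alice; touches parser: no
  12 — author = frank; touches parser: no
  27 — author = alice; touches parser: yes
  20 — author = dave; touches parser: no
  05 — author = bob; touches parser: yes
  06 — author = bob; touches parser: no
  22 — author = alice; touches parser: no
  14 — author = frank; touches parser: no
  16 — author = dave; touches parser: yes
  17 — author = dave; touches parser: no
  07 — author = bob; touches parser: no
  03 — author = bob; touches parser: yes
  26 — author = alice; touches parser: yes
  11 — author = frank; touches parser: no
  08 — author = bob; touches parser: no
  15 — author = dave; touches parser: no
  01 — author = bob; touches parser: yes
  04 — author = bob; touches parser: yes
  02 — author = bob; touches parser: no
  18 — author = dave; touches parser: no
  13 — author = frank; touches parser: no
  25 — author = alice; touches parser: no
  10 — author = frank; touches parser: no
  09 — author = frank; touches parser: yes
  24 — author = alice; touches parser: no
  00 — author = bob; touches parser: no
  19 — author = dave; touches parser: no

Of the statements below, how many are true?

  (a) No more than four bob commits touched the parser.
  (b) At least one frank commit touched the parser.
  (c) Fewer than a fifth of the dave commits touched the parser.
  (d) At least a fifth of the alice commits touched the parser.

4

(a) bob: |A| = 9, |A ∩ B| = 4; needs |A ∩ B| ≤ 4 — true.
(b) frank: |A| = 6, |A ∩ B| = 1; needs A ∩ B ≠ ∅ (|A ∩ B| ≥ 1) — true.
(c) dave: |A| = 6, |A ∩ B| = 1; needs |A ∩ B| / |A| < 1/5 — true.
(d) alice: |A| = 7, |A ∩ B| = 2; needs |A ∩ B| / |A| ≥ 1/5 — true.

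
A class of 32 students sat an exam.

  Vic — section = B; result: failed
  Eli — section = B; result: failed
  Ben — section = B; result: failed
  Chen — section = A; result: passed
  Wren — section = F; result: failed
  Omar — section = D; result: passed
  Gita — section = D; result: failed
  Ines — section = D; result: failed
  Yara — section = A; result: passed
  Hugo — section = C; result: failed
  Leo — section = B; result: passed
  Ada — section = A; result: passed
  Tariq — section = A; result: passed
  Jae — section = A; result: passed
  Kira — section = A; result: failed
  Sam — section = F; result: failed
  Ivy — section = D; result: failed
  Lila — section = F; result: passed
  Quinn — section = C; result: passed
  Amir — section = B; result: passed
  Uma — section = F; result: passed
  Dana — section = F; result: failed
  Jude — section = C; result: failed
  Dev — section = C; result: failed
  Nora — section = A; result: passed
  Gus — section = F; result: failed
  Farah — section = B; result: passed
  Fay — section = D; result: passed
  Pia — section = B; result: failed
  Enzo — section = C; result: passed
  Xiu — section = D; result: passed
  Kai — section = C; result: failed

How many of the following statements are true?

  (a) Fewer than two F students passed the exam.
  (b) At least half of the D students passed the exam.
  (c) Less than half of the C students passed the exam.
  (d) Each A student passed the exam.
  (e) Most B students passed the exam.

(a) F: |A| = 6, |A ∩ B| = 2; needs |A ∩ B| < 2 — false.
(b) D: |A| = 6, |A ∩ B| = 3; needs |A ∩ B| ≥ |A ∖ B| — true.
(c) C: |A| = 6, |A ∩ B| = 2; needs |A ∩ B| < |A ∖ B| — true.
(d) A: |A| = 7, |A ∩ B| = 6; needs A ⊆ B, i.e. every element of A is in B (|A ∖ B| = 0) — false.
(e) B: |A| = 7, |A ∩ B| = 3; needs |A ∩ B| > |A ∖ B| — false.

2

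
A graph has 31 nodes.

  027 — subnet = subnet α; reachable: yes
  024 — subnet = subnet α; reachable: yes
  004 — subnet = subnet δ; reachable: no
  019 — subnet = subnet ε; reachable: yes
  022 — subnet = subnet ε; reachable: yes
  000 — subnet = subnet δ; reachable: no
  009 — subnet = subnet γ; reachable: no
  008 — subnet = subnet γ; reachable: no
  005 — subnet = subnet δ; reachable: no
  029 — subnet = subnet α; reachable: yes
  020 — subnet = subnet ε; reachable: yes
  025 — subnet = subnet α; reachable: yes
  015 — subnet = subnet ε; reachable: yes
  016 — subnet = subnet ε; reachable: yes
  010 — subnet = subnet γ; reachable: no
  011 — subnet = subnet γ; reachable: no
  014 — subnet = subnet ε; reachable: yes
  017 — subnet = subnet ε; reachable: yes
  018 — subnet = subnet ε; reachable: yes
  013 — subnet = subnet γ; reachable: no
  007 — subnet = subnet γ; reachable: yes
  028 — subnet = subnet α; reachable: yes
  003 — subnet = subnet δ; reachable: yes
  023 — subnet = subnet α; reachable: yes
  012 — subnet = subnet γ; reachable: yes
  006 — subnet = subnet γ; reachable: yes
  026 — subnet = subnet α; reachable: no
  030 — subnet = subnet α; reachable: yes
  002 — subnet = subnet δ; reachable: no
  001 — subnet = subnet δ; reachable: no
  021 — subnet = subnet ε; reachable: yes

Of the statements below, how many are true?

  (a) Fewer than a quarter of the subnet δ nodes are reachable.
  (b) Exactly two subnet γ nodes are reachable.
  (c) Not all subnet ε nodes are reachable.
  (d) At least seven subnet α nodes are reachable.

(a) subnet δ: |A| = 6, |A ∩ B| = 1; needs |A ∩ B| / |A| < 1/4 — true.
(b) subnet γ: |A| = 8, |A ∩ B| = 3; needs |A ∩ B| = 2 — false.
(c) subnet ε: |A| = 9, |A ∩ B| = 9; needs A ⊄ B (|A ∖ B| ≥ 1) — false.
(d) subnet α: |A| = 8, |A ∩ B| = 7; needs |A ∩ B| ≥ 7 — true.

2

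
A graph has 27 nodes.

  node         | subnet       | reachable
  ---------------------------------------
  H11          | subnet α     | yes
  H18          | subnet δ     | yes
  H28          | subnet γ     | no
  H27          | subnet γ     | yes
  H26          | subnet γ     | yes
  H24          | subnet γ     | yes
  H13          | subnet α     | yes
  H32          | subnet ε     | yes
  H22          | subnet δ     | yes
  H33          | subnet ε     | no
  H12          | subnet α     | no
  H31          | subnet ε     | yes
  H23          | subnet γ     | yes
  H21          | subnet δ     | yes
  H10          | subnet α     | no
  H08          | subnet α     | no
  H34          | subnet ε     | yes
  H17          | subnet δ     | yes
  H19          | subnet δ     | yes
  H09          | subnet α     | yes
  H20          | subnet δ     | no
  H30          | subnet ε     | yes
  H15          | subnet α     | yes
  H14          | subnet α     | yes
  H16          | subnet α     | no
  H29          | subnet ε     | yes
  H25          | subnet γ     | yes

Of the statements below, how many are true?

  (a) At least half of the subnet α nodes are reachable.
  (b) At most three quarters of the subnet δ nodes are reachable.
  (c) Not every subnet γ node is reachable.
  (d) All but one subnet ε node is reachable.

3

(a) subnet α: |A| = 9, |A ∩ B| = 5; needs |A ∩ B| ≥ |A ∖ B| — true.
(b) subnet δ: |A| = 6, |A ∩ B| = 5; needs |A ∩ B| / |A| ≤ 3/4 — false.
(c) subnet γ: |A| = 6, |A ∩ B| = 5; needs A ⊄ B (|A ∖ B| ≥ 1) — true.
(d) subnet ε: |A| = 6, |A ∩ B| = 5; needs |A ∖ B| = 1 — true.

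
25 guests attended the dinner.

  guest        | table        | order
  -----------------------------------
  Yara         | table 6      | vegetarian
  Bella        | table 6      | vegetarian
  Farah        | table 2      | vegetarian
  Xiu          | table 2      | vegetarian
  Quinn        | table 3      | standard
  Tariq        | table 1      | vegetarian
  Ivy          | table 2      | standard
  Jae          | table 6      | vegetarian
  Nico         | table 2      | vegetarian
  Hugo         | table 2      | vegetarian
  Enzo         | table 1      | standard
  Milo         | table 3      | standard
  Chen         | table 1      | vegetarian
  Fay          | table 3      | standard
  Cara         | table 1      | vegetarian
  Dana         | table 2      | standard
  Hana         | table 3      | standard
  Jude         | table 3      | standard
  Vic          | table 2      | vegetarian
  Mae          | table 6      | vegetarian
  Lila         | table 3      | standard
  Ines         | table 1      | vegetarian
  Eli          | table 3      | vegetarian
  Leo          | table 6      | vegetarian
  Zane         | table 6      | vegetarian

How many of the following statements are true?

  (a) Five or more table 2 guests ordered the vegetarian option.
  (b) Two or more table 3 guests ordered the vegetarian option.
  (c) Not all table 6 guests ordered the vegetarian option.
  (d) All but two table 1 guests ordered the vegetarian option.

1

(a) table 2: |A| = 7, |A ∩ B| = 5; needs |A ∩ B| ≥ 5 — true.
(b) table 3: |A| = 7, |A ∩ B| = 1; needs |A ∩ B| ≥ 2 — false.
(c) table 6: |A| = 6, |A ∩ B| = 6; needs A ⊄ B (|A ∖ B| ≥ 1) — false.
(d) table 1: |A| = 5, |A ∩ B| = 4; needs |A ∖ B| = 2 — false.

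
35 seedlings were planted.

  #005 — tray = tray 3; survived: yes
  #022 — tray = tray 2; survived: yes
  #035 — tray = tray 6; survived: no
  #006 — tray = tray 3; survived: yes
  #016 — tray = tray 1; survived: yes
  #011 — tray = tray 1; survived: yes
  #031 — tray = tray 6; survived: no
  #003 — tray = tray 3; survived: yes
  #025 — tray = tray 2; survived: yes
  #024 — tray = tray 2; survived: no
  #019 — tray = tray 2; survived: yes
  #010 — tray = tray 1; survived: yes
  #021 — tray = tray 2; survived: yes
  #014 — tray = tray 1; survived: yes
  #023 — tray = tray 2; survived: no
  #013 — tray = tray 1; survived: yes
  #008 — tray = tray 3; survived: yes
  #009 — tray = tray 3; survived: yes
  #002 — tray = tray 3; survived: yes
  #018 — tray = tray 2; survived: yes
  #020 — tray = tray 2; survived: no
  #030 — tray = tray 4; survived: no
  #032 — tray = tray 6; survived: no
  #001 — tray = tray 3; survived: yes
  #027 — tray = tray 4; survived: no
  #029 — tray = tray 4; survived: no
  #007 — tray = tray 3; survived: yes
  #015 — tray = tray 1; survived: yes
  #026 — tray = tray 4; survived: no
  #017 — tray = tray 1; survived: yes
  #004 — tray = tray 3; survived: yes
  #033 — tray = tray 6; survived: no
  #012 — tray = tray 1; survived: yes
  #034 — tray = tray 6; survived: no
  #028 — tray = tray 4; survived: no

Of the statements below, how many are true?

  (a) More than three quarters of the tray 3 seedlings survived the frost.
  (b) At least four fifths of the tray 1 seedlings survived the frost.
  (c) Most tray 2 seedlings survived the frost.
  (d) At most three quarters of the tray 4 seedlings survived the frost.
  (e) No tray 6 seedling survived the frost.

5

(a) tray 3: |A| = 9, |A ∩ B| = 9; needs |A ∩ B| / |A| > 3/4 — true.
(b) tray 1: |A| = 8, |A ∩ B| = 8; needs |A ∩ B| / |A| ≥ 4/5 — true.
(c) tray 2: |A| = 8, |A ∩ B| = 5; needs |A ∩ B| > |A ∖ B| — true.
(d) tray 4: |A| = 5, |A ∩ B| = 0; needs |A ∩ B| / |A| ≤ 3/4 — true.
(e) tray 6: |A| = 5, |A ∩ B| = 0; needs A ∩ B = ∅ (|A ∩ B| = 0) — true.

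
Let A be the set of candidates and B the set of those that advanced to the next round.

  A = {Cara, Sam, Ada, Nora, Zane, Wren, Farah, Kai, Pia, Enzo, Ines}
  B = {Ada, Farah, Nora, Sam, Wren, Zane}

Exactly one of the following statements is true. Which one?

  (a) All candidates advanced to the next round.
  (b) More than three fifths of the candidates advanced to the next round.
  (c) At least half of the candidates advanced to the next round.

(c)

|A| = 11, |A ∩ B| = 6, |A ∖ B| = 5.
(a) requires A ⊆ B, i.e. every element of A is in B (|A ∖ B| = 0): false.
(b) requires |A ∩ B| / |A| > 3/5: false.
(c) requires |A ∩ B| ≥ |A ∖ B|: true.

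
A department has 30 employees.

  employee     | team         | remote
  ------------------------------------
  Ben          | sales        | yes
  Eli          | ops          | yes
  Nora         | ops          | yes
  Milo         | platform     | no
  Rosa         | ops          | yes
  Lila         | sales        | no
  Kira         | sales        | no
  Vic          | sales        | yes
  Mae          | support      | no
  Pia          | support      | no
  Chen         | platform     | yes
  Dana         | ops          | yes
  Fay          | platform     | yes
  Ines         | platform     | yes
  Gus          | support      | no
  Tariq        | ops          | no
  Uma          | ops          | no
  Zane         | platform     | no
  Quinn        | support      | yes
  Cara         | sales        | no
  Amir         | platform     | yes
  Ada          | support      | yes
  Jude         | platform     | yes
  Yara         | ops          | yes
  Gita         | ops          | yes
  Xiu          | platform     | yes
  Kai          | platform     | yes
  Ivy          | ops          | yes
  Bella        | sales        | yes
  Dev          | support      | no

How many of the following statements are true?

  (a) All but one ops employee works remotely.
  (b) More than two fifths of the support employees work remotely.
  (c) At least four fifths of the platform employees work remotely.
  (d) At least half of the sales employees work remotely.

(a) ops: |A| = 9, |A ∩ B| = 7; needs |A ∖ B| = 1 — false.
(b) support: |A| = 6, |A ∩ B| = 2; needs |A ∩ B| / |A| > 2/5 — false.
(c) platform: |A| = 9, |A ∩ B| = 7; needs |A ∩ B| / |A| ≥ 4/5 — false.
(d) sales: |A| = 6, |A ∩ B| = 3; needs |A ∩ B| ≥ |A ∖ B| — true.

1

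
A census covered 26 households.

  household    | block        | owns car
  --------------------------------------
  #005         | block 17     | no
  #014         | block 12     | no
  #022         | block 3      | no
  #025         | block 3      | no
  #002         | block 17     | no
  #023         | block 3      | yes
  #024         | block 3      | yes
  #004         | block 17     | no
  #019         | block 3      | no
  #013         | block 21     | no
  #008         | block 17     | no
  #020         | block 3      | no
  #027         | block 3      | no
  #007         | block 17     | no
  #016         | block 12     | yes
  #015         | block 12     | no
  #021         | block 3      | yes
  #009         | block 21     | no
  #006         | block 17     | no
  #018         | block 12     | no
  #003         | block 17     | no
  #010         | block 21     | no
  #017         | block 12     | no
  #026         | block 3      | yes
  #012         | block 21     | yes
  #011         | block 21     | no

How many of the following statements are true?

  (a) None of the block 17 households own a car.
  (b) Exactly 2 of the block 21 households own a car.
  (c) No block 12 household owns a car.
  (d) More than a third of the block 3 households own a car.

2

(a) block 17: |A| = 7, |A ∩ B| = 0; needs A ∩ B = ∅ (|A ∩ B| = 0) — true.
(b) block 21: |A| = 5, |A ∩ B| = 1; needs |A ∩ B| = 2 — false.
(c) block 12: |A| = 5, |A ∩ B| = 1; needs A ∩ B = ∅ (|A ∩ B| = 0) — false.
(d) block 3: |A| = 9, |A ∩ B| = 4; needs |A ∩ B| / |A| > 1/3 — true.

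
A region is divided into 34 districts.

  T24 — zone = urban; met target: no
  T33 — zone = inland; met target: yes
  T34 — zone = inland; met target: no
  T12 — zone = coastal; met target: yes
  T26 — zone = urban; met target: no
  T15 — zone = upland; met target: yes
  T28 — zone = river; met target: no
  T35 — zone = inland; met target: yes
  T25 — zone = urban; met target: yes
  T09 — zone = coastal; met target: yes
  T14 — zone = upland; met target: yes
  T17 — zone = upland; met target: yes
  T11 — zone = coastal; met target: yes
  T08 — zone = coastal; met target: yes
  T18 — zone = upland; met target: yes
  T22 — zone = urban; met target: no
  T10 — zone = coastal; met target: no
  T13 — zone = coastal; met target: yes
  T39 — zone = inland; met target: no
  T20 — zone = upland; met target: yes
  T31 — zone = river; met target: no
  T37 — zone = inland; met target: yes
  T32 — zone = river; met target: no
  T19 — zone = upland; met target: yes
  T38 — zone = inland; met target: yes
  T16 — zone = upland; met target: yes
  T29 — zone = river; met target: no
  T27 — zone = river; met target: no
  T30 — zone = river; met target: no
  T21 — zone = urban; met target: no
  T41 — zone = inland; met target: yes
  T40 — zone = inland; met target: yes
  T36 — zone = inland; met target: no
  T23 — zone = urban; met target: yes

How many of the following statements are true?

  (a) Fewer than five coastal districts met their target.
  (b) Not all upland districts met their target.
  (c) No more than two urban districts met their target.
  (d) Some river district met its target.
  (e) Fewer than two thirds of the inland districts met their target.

1

(a) coastal: |A| = 6, |A ∩ B| = 5; needs |A ∩ B| < 5 — false.
(b) upland: |A| = 7, |A ∩ B| = 7; needs A ⊄ B (|A ∖ B| ≥ 1) — false.
(c) urban: |A| = 6, |A ∩ B| = 2; needs |A ∩ B| ≤ 2 — true.
(d) river: |A| = 6, |A ∩ B| = 0; needs A ∩ B ≠ ∅ (|A ∩ B| ≥ 1) — false.
(e) inland: |A| = 9, |A ∩ B| = 6; needs |A ∩ B| / |A| < 2/3 — false.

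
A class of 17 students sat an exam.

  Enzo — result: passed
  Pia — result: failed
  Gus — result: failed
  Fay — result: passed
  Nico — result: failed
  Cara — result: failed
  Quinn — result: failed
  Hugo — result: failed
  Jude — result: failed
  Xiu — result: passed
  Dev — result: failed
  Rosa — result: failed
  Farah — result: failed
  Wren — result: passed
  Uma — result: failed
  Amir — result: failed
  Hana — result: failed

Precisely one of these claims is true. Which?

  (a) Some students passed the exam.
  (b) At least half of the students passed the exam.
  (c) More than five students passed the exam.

(a)

|A| = 17, |A ∩ B| = 4, |A ∖ B| = 13.
(a) requires A ∩ B ≠ ∅ (|A ∩ B| ≥ 1): true.
(b) requires |A ∩ B| ≥ |A ∖ B|: false.
(c) requires |A ∩ B| > 5: false.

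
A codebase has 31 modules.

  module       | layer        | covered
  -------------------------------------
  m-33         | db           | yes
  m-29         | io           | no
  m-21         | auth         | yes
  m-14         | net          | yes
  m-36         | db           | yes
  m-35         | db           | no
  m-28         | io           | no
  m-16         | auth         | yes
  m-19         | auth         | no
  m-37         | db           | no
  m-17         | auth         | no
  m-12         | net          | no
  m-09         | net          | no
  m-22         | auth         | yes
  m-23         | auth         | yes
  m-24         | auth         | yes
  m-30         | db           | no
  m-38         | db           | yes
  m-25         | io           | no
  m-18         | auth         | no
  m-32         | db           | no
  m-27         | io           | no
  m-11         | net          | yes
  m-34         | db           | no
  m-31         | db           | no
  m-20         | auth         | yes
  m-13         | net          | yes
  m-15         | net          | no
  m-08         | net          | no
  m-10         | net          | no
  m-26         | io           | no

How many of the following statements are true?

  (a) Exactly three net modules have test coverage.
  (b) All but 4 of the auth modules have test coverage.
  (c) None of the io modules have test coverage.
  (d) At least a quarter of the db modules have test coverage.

3

(a) net: |A| = 8, |A ∩ B| = 3; needs |A ∩ B| = 3 — true.
(b) auth: |A| = 9, |A ∩ B| = 6; needs |A ∖ B| = 4 — false.
(c) io: |A| = 5, |A ∩ B| = 0; needs A ∩ B = ∅ (|A ∩ B| = 0) — true.
(d) db: |A| = 9, |A ∩ B| = 3; needs |A ∩ B| / |A| ≥ 1/4 — true.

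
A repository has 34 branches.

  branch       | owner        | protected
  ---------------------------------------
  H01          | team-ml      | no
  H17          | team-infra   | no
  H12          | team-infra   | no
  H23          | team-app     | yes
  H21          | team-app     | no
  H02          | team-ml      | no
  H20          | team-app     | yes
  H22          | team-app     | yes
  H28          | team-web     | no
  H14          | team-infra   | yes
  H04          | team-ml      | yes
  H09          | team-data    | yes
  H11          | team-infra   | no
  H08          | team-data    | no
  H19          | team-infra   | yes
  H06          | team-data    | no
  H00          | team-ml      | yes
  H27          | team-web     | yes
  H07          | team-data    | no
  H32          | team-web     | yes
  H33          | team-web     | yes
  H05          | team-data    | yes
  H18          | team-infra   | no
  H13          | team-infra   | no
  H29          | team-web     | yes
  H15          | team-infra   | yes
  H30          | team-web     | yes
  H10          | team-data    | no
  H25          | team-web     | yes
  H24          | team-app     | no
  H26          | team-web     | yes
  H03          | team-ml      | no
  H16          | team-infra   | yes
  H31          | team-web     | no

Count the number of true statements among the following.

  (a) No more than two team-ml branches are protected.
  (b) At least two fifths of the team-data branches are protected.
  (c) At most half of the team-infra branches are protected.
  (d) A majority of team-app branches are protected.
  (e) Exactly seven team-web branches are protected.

4

(a) team-ml: |A| = 5, |A ∩ B| = 2; needs |A ∩ B| ≤ 2 — true.
(b) team-data: |A| = 6, |A ∩ B| = 2; needs |A ∩ B| / |A| ≥ 2/5 — false.
(c) team-infra: |A| = 9, |A ∩ B| = 4; needs |A ∩ B| ≤ |A ∖ B| — true.
(d) team-app: |A| = 5, |A ∩ B| = 3; needs |A ∩ B| > |A ∖ B| — true.
(e) team-web: |A| = 9, |A ∩ B| = 7; needs |A ∩ B| = 7 — true.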